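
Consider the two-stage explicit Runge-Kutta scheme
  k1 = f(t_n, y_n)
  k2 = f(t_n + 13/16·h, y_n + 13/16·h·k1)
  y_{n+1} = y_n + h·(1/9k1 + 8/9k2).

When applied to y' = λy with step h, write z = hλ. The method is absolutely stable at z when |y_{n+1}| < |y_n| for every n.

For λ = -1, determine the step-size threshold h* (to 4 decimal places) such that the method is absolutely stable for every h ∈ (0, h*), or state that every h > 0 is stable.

(-1.3846,0); λ=-1 ⇒ h* = (18/13)/1 = 1.3846.

On y'=λy, z=hλ:
  k1=λy_n ⇒ h·k1=z·y_n;  k2=λ(1+13/16z)y_n ⇒ h·k2=z(1+13/16z)y_n
  y_{n+1}/y_n = 1 + 1/9z + 8/9z(1+13/16z) = 1 + z + 13/18z²
  Hence R(z) = 1 + z + 13/18z².

Boundary: |R(x)|=1, x<0.
x=-0.3: |R|=0.7650
R=1: x+13/18x²=0 ⇒ x=−18/13=-1.3846; min R=1−1/(4·13/18)=0.6538>−1
Confirm numerically:
  x=-1.310: |R|=0.92941 <1
  x=-0.835: |R|=0.66855 <1
  x=-0.718: |R|=0.65432 <1
  x=-0.675: |R|=0.65406 <1
  x=-1.751: |R|=1.46333 >1
  x=-1.654: |R|=1.32179 >1
  x=-1.551: |R|=1.18638 >1
So |R|<1 on (-1.3846, 0).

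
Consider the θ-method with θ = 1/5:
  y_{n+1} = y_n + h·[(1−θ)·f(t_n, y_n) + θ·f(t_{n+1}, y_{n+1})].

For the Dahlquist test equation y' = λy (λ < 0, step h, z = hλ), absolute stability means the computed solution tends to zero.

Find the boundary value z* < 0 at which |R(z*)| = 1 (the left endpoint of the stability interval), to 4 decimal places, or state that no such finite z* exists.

Test eqn y'=λy, z=hλ:
  y_{n+1} = y_n + z·[4/5·y_n + 1/5·y_{n+1}] ⇒ (1 − 1/5z)y_{n+1} = (1 + 4/5z)y_n
  ⇒ R(z) = (1 + 4/5z)/(1 − 1/5z).

Need |R(x)|<1, x<0.
x=-0.95: |R|=0.2017
R=−1: 1+4/5x = −1+1/5x ⇒ -3/5x=2 ⇒ x=2/(-3/5)=-3.3333
Confirm numerically:
  x=-2.938: |R|=0.85059 <1
  x=-2.872: |R|=0.82419 <1
  x=-2.669: |R|=0.74012 <1
  x=-3.516: |R|=1.06435 >1
  x=-3.453: |R|=1.04247 >1
Interval (-3.3333, 0).

left endpoint -3.3333.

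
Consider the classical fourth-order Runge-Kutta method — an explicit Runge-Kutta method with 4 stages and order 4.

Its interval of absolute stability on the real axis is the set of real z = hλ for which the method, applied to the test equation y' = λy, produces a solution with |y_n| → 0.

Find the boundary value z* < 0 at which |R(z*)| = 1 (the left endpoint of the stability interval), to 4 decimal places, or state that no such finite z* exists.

With y'=λy (z=hλ):
  order 4, 4-stage ⇒ R(z)=1+z+z^2/2+z^3/6+z^4/24
  (e.g. R(-1.45)=0.27733, |R|=0.27733)

Need |R(x)|<1, x<0.
x=-1.45: |R|=0.2773
|R(-1.95)|=0.3179 |R(-1.89)|=0.3025 |R(-1.4)|=0.2827
Bisect:
  x_lo=-3.3940 |R|=2.3783  x_hi=-0.1774 |R|=0.8374
  mid=-1.78569 |R|=0.28331 →hi
  mid=-2.58982 |R|=0.74313 →hi
  mid=-2.99189 |R|=1.35886 →lo
  mid=-2.79085 |R|=1.00842 →lo
  mid=-2.69034 |R|=0.86602 →hi
  mid=-2.74060 |R|=0.93468 →hi
  mid=-2.76573 |R|=0.97090 →hi
  ...
  [-2.78536,-2.78516] ⇒ x*=-2.7853
Stable set (-2.7853, 0).

z* = -2.7853.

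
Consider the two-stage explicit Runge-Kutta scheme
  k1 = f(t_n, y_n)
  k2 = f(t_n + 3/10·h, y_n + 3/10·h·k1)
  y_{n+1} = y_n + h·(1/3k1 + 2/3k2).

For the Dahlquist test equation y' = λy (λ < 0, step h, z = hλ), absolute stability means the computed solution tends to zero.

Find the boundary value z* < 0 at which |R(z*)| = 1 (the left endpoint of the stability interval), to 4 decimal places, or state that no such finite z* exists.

Set f=λy, z=hλ:
  k1=λy_n ⇒ h·k1=z·y_n;  k2=λ(1+3/10z)y_n ⇒ h·k2=z(1+3/10z)y_n
  y_{n+1}/y_n = 1 + 1/3z + 2/3z(1+3/10z) = 1 + z + 1/5z²
  Hence R(z) = 1 + z + 1/5z².

Solve |R(x)|<1 on ℝ⁻.
x=-1.73: |R|=0.1314
R=1: x+1/5x²=0 ⇒ x=−5=-5.0000; min R=1−1/(4·1/5)=-0.2500>−1
Confirm numerically:
  x=-4.846: |R|=0.85074 <1
  x=-4.760: |R|=0.77152 <1
  x=-4.509: |R|=0.55722 <1
  x=-2.975: |R|=0.20487 <1
  x=-5.383: |R|=1.41234 >1
  x=-5.372: |R|=1.39968 >1
  x=-5.205: |R|=1.21341 >1
Interval (-5.0000, 0).

left endpoint -5.0000.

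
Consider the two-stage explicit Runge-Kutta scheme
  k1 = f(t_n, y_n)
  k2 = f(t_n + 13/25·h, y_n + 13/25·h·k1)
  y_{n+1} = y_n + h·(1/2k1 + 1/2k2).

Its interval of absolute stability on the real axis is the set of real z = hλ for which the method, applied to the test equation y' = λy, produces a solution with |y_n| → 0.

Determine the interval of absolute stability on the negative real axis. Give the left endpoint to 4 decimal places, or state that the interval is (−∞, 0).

z∈(-3.8462,0).

Test eqn y'=λy, z=hλ:
  k1=λy_n ⇒ h·k1=z·y_n;  k2=λ(1+13/25z)y_n ⇒ h·k2=z(1+13/25z)y_n
  y_{n+1}/y_n = 1 + 1/2z + 1/2z(1+13/25z) = 1 + z + 13/50z²
  so R(z) = 1 + z + 13/50z².

Solve |R(x)|<1 on ℝ⁻.
x=-1.7: |R|=0.0514
R=1: x+13/50x²=0 ⇒ x=−50/13=-3.8462; min R=1−1/(4·13/50)=0.0385>−1
Confirm numerically:
  x=-3.147: |R|=0.42794 <1
  x=-2.446: |R|=0.10956 <1
  x=-2.103: |R|=0.04688 <1
  x=-4.102: |R|=1.27287 >1
  x=-3.869: |R|=1.02298 >1
Stable set (-3.8462, 0).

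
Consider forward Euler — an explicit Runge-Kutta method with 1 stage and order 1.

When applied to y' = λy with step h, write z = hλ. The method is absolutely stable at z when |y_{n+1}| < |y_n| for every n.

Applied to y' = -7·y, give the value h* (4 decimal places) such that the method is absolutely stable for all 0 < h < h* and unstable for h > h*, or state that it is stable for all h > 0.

With y'=λy (z=hλ):
  order 1, 1-stage ⇒ R(z)=1+z
  (e.g. R(-1.64)=-0.64000, |R|=0.64000)

Find x<0 with |R(x)|<1.
x=-1.64: |R|=0.6400
|R(-2.29)|=1.2900 |R(-2.14)|=1.1400 |R(-2.09)|=1.0900
Bisect:
  x_lo=-2.5393 |R|=1.5393  x_hi=-0.3587 |R|=0.6413
  mid=-1.44902 |R|=0.44902 →hi
  mid=-1.99416 |R|=0.99416 →hi
  mid=-2.26673 |R|=1.26673 →lo
  mid=-2.13045 |R|=1.13045 →lo
  mid=-2.06231 |R|=1.06231 →lo
  mid=-2.02823 |R|=1.02823 →lo
  mid=-2.01120 |R|=1.01120 →lo
  mid=-2.00268 |R|=1.00268 →lo
  mid=-1.99842 |R|=0.99842 →hi
  ...
  [-2.00002,-1.99989] ⇒ x*=-2.0000
So |R|<1 on (-2.0000, 0).

(-2.0000,0); λ=-7 ⇒ h* = 0.2857.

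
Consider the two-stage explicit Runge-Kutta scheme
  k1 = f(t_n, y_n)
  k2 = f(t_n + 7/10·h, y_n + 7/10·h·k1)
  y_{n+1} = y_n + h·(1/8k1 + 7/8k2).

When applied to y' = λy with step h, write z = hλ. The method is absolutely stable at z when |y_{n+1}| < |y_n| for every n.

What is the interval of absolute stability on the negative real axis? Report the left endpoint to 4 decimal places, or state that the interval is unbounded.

Test eqn y'=λy, z=hλ:
  k1=λy_n ⇒ h·k1=z·y_n;  k2=λ(1+7/10z)y_n ⇒ h·k2=z(1+7/10z)y_n
  y_{n+1}/y_n = 1 + 1/8z + 7/8z(1+7/10z) = 1 + z + 49/80z²
  R(z) = 1 + z + 49/80z².

Need |R(x)|<1, x<0.
x=-0.9: |R|=0.5961
R=1: x+49/80x²=0 ⇒ x=−80/49=-1.6327; min R=1−1/(4·49/80)=0.5918>−1
Confirm numerically:
  x=-1.219: |R|=0.69115 <1
  x=-1.058: |R|=0.62761 <1
  x=-0.764: |R|=0.59351 <1
  x=-1.947: |R|=1.37487 >1
  x=-1.766: |R|=1.14424 >1
Interval (-1.6327, 0).

z∈(-1.6327,0).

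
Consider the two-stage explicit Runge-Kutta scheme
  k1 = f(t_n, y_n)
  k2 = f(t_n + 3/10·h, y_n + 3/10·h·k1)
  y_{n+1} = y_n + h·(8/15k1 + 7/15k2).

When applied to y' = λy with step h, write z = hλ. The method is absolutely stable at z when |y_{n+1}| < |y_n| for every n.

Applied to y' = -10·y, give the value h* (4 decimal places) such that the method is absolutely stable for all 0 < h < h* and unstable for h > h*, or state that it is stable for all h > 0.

(-7.1429,0); λ=-10 ⇒ h* = (50/7)/10 = 0.7143.

With y'=λy (z=hλ):
  k1=λy_n ⇒ h·k1=z·y_n;  k2=λ(1+3/10z)y_n ⇒ h·k2=z(1+3/10z)y_n
  y_{n+1}/y_n = 1 + 8/15z + 7/15z(1+3/10z) = 1 + z + 7/50z²
  ⇒ R(z) = 1 + z + 7/50z².

Need |R(x)|<1, x<0.
x=-1.79: |R|=0.3414
R=1: x+7/50x²=0 ⇒ x=−50/7=-7.1429; min R=1−1/(4·7/50)=-0.7857>−1
Confirm numerically:
  x=-6.973: |R|=0.83418 <1
  x=-6.510: |R|=0.42321 <1
  x=-5.642: |R|=0.18550 <1
  x=-2.989: |R|=0.73822 <1
  x=-7.686: |R|=1.58444 >1
  x=-7.167: |R|=1.02422 >1
Interval (-7.1429, 0).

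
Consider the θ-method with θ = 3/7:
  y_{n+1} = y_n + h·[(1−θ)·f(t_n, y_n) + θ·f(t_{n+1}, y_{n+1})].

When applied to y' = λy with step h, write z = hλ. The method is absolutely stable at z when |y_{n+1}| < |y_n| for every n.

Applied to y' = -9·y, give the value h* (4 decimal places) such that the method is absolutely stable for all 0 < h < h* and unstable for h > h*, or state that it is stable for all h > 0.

Test eqn y'=λy, z=hλ:
  y_{n+1} = y_n + z·[4/7·y_n + 3/7·y_{n+1}] ⇒ (1 − 3/7z)y_{n+1} = (1 + 4/7z)y_n
  Hence R(z) = (1 + 4/7z)/(1 − 3/7z).

Need |R(x)|<1, x<0.
x=-1.13: |R|=0.2387
R=−1: 1+4/7x = −1+3/7x ⇒ -1/7x=2 ⇒ x=2/(-1/7)=-14.0000
Confirm numerically:
  x=-13.766: |R|=0.99516 <1
  x=-12.781: |R|=0.97312 <1
  x=-12.251: |R|=0.96003 <1
  x=-7.201: |R|=0.76230 <1
  x=-14.383: |R|=1.00764 >1
  x=-14.285: |R|=1.00572 >1
  x=-14.075: |R|=1.00152 >1
Interval (-14.0000, 0).

(-14.0000,0); λ=-9 ⇒ h* = (14)/9 = 1.5556.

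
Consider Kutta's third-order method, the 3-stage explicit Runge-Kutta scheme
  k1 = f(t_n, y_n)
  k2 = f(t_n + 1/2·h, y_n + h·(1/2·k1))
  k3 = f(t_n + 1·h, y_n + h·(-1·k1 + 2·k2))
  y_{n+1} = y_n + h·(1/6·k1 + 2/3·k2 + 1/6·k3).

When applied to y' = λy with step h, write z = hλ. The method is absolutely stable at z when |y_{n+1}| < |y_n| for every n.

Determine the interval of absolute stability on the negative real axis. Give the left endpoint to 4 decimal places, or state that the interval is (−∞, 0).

z∈(-2.5127,0).

Set f=λy, z=hλ:
  order 3, 3-stage ⇒ R(z)=1+z+z^2/2+z^3/6
  (e.g. R(-1.32)=0.16787, |R|=0.16787)

Boundary: |R(x)|=1, x<0.
x=-1.32: |R|=0.1679
|R(-2.57)|=1.0966 |R(-2.21)|=0.5669 |R(-1.45)|=0.0931
Bisect:
  x_lo=-2.9211 |R|=1.8089  x_hi=-0.3166 |R|=0.7282
  mid=-1.61884 |R|=0.01559 →hi
  mid=-2.26998 |R|=0.64303 →hi
  mid=-2.59554 |R|=1.14141 →lo
  mid=-2.43276 |R|=0.87324 →hi
  mid=-2.51415 |R|=1.00231 →lo
  mid=-2.47345 |R|=0.93655 →hi
  mid=-2.49380 |R|=0.96912 →hi
  mid=-2.50398 |R|=0.98564 →hi
  ...
  [-2.51288,-2.51272] ⇒ x*=-2.5127
Interval (-2.5127, 0).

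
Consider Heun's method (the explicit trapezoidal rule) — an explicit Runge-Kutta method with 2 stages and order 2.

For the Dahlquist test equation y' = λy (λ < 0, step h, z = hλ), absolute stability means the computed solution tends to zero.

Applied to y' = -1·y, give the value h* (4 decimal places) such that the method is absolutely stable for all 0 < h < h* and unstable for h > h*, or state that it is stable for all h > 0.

(-2.0000,0); λ=-1 ⇒ h* = 2.0000.

With y'=λy (z=hλ):
  order 2, 2-stage ⇒ R(z)=1+z+z^2/2
  (e.g. R(-1.39)=0.57605, |R|=0.57605)

Need |R(x)|<1, x<0.
x=-1.39: |R|=0.5760
|R(-2.25)|=1.2812 |R(-2.05)|=1.0512 |R(-0.87)|=0.5085
Bisect:
  x_lo=-2.7741 |R|=2.0736  x_hi=-0.0879 |R|=0.9160
  mid=-1.43098 |R|=0.59287 →hi
  mid=-2.10252 |R|=1.10778 →lo
  mid=-1.76675 |R|=0.79395 →hi
  mid=-1.93464 |R|=0.93677 →hi
  mid=-2.01858 |R|=1.01875 →lo
  mid=-1.97661 |R|=0.97688 →hi
  mid=-1.99759 |R|=0.99760 →hi
  mid=-2.00809 |R|=1.00812 →lo
  mid=-2.00284 |R|=1.00284 →lo
  ...
  [-2.00005,-1.99989] ⇒ x*=-2.0000
Stable set (-2.0000, 0).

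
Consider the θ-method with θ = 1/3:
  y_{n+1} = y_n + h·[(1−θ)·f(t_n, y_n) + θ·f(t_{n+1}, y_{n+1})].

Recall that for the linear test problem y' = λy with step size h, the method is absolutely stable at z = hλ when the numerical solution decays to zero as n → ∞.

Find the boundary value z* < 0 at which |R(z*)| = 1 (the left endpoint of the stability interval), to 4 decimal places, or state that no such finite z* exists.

left endpoint -6.0000.

With y'=λy (z=hλ):
  y_{n+1} = y_n + z·[2/3·y_n + 1/3·y_{n+1}] ⇒ (1 − 1/3z)y_{n+1} = (1 + 2/3z)y_n
  R(z) = (1 + 2/3z)/(1 − 1/3z).

Find x<0 with |R(x)|<1.
x=-0.35: |R|=0.6866
R=−1: 1+2/3x = −1+1/3x ⇒ -1/3x=2 ⇒ x=2/(-1/3)=-6.0000
Confirm numerically:
  x=-5.955: |R|=0.99497 <1
  x=-5.797: |R|=0.97692 <1
  x=-4.552: |R|=0.80826 <1
  x=-2.494: |R|=0.36185 <1
  x=-6.505: |R|=1.05313 >1
  x=-6.385: |R|=1.04102 >1
  x=-6.253: |R|=1.02734 >1
Stable set (-6.0000, 0).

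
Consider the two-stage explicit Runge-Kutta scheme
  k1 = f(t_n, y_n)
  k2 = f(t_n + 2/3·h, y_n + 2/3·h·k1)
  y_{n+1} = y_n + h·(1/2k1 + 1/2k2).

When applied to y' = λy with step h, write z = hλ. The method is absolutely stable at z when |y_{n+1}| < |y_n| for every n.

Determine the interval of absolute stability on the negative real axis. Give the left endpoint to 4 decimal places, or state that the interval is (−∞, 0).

z∈(-3.0000,0).

Set f=λy, z=hλ:
  k1=λy_n ⇒ h·k1=z·y_n;  k2=λ(1+2/3z)y_n ⇒ h·k2=z(1+2/3z)y_n
  y_{n+1}/y_n = 1 + 1/2z + 1/2z(1+2/3z) = 1 + z + 1/3z²
  R(z) = 1 + z + 1/3z².

Find x<0 with |R(x)|<1.
x=-0.99: |R|=0.3367
R=1: x+1/3x²=0 ⇒ x=−3=-3.0000; min R=1−1/(4·1/3)=0.2500>−1
Confirm numerically:
  x=-2.913: |R|=0.91552 <1
  x=-2.761: |R|=0.78004 <1
  x=-2.192: |R|=0.40962 <1
  x=-1.688: |R|=0.26178 <1
  x=-3.461: |R|=1.53184 >1
  x=-3.321: |R|=1.35535 >1
  x=-3.308: |R|=1.33962 >1
Stable set (-3.0000, 0).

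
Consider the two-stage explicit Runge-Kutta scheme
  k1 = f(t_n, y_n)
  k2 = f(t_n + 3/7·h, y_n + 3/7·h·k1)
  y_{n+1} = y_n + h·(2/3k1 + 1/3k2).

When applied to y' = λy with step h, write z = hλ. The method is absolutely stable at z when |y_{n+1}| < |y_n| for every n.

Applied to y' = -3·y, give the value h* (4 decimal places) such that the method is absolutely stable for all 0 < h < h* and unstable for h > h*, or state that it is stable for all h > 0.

Test eqn y'=λy, z=hλ:
  k1=λy_n ⇒ h·k1=z·y_n;  k2=λ(1+3/7z)y_n ⇒ h·k2=z(1+3/7z)y_n
  y_{n+1}/y_n = 1 + 2/3z + 1/3z(1+3/7z) = 1 + z + 1/7z²
  ⇒ R(z) = 1 + z + 1/7z².

Boundary: |R(x)|=1, x<0.
x=-0.33: |R|=0.6856
R=1: x+1/7x²=0 ⇒ x=−7=-7.0000; min R=1−1/(4·1/7)=-0.7500>−1
Confirm numerically:
  x=-6.639: |R|=0.65762 <1
  x=-6.453: |R|=0.49574 <1
  x=-5.417: |R|=0.22502 <1
  x=-5.166: |R|=0.35349 <1
  x=-7.460: |R|=1.49023 >1
  x=-7.256: |R|=1.26536 >1
  x=-7.196: |R|=1.20149 >1
Stable set (-7.0000, 0).

(-7.0000,0); λ=-3 ⇒ h* = (7)/3 = 2.3333.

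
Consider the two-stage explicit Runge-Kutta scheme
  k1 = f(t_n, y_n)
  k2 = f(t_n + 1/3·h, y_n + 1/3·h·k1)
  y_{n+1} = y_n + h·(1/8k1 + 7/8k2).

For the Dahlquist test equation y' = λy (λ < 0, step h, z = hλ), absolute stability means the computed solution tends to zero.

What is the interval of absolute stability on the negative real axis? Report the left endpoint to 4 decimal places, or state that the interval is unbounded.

With y'=λy (z=hλ):
  k1=λy_n ⇒ h·k1=z·y_n;  k2=λ(1+1/3z)y_n ⇒ h·k2=z(1+1/3z)y_n
  y_{n+1}/y_n = 1 + 1/8z + 7/8z(1+1/3z) = 1 + z + 7/24z²
  R(z) = 1 + z + 7/24z².

Solve |R(x)|<1 on ℝ⁻.
x=-1.41: |R|=0.1699
R=1: x+7/24x²=0 ⇒ x=−24/7=-3.4286; min R=1−1/(4·7/24)=0.1429>−1
Confirm numerically:
  x=-2.314: |R|=0.24776 <1
  x=-2.185: |R|=0.20748 <1
  x=-1.786: |R|=0.14436 <1
  x=-3.816: |R|=1.43121 >1
  x=-3.770: |R|=1.37543 >1
  x=-3.566: |R|=1.14294 >1
Stable set (-3.4286, 0).

(-3.4286, 0).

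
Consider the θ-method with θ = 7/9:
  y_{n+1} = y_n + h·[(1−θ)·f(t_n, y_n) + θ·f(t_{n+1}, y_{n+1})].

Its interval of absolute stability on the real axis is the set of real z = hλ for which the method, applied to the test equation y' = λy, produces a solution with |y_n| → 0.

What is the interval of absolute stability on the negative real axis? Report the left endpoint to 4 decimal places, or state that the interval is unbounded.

Set f=λy, z=hλ:
  y_{n+1} = y_n + z·[2/9·y_n + 7/9·y_{n+1}] ⇒ (1 − 7/9z)y_{n+1} = (1 + 2/9z)y_n
  Hence R(z) = (1 + 2/9z)/(1 − 7/9z).

Need |R(x)|<1, x<0.
x=-0.34: |R|=0.7311
x=-2: |R|=0.2174
x=-10: |R|=0.1392
x=-100: |R|=0.2694
θ=7/9≥1/2 ⇒ |1+2/9x|<|1−7/9x| ∀x<0 ⇒ stable on all of ℝ⁻.

interval (−∞, 0).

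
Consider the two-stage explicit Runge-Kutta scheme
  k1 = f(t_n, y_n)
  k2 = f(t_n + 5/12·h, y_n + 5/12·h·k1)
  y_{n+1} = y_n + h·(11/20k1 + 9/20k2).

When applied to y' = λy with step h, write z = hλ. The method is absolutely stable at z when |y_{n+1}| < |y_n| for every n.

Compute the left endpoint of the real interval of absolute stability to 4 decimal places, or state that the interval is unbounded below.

z* = -5.3333.

Test eqn y'=λy, z=hλ:
  k1=λy_n ⇒ h·k1=z·y_n;  k2=λ(1+5/12z)y_n ⇒ h·k2=z(1+5/12z)y_n
  y_{n+1}/y_n = 1 + 11/20z + 9/20z(1+5/12z) = 1 + z + 3/16z²
  so R(z) = 1 + z + 3/16z².

Find x<0 with |R(x)|<1.
x=-1.32: |R|=0.0067
R=1: x+3/16x²=0 ⇒ x=−16/3=-5.3333; min R=1−1/(4·3/16)=-0.3333>−1
Confirm numerically:
  x=-3.891: |R|=0.05227 <1
  x=-3.156: |R|=0.28844 <1
  x=-2.398: |R|=0.31980 <1
  x=-5.732: |R|=1.42847 >1
  x=-5.523: |R|=1.19641 >1
So |R|<1 on (-5.3333, 0).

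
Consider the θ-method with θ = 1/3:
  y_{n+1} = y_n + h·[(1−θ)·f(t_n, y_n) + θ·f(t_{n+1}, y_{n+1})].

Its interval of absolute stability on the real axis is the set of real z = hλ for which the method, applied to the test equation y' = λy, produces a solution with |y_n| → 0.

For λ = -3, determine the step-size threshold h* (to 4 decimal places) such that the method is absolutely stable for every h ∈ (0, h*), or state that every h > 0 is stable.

Test eqn y'=λy, z=hλ:
  y_{n+1} = y_n + z·[2/3·y_n + 1/3·y_{n+1}] ⇒ (1 − 1/3z)y_{n+1} = (1 + 2/3z)y_n
  R(z) = (1 + 2/3z)/(1 − 1/3z).

Find x<0 with |R(x)|<1.
x=-0.88: |R|=0.3196
R=−1: 1+2/3x = −1+1/3x ⇒ -1/3x=2 ⇒ x=2/(-1/3)=-6.0000
Confirm numerically:
  x=-5.320: |R|=0.91827 <1
  x=-3.845: |R|=0.68517 <1
  x=-3.490: |R|=0.61325 <1
  x=-6.593: |R|=1.06182 >1
  x=-6.315: |R|=1.03382 >1
  x=-6.046: |R|=1.00509 >1
So |R|<1 on (-6.0000, 0).

(-6.0000,0); λ=-3 ⇒ h* = (6)/3 = 2.0000.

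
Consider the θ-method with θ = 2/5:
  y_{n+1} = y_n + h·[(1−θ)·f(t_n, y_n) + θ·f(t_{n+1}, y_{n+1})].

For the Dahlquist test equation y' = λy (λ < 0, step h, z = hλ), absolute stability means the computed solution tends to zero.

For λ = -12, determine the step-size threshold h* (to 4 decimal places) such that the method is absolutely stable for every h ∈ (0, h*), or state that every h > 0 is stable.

Test eqn y'=λy, z=hλ:
  y_{n+1} = y_n + z·[3/5·y_n + 2/5·y_{n+1}] ⇒ (1 − 2/5z)y_{n+1} = (1 + 3/5z)y_n
  R(z) = (1 + 3/5z)/(1 − 2/5z).

Boundary: |R(x)|=1, x<0.
x=-1.65: |R|=0.0060
R=−1: 1+3/5x = −1+2/5x ⇒ -1/5x=2 ⇒ x=2/(-1/5)=-10.0000
Confirm numerically:
  x=-9.032: |R|=0.95803 <1
  x=-7.749: |R|=0.89018 <1
  x=-7.543: |R|=0.87768 <1
  x=-10.291: |R|=1.01138 >1
  x=-10.255: |R|=1.01000 >1
Stable set (-10.0000, 0).

(-10.0000,0); λ=-12 ⇒ h* = (10)/12 = 0.8333.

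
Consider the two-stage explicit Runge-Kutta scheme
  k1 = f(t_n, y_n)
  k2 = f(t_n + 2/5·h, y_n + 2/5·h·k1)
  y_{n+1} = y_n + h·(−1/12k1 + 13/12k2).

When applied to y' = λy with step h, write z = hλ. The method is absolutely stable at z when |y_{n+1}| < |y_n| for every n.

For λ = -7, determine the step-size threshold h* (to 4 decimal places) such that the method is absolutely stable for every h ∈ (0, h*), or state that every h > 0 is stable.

(-2.3077,0); λ=-7 ⇒ h* = (30/13)/7 = 0.3297.

Set f=λy, z=hλ:
  k1=λy_n ⇒ h·k1=z·y_n;  k2=λ(1+2/5z)y_n ⇒ h·k2=z(1+2/5z)y_n
  y_{n+1}/y_n = 1 − 1/12z + 13/12z(1+2/5z) = 1 + z + 13/30z²
  Hence R(z) = 1 + z + 13/30z².

Boundary: |R(x)|=1, x<0.
x=-0.61: |R|=0.5512
R=1: x+13/30x²=0 ⇒ x=−30/13=-2.3077; min R=1−1/(4·13/30)=0.4231>−1
Confirm numerically:
  x=-2.135: |R|=0.84023 <1
  x=-1.829: |R|=0.62060 <1
  x=-1.492: |R|=0.47263 <1
  x=-1.424: |R|=0.45470 <1
  x=-2.886: |R|=1.72323 >1
  x=-2.881: |R|=1.71574 >1
  x=-2.850: |R|=1.66975 >1
So |R|<1 on (-2.3077, 0).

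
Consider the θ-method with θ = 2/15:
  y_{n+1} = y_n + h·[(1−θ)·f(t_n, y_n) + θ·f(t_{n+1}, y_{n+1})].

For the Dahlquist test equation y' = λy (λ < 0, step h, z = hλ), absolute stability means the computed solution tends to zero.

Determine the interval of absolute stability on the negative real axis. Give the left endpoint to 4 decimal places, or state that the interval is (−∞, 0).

(-2.7273, 0).

Set f=λy, z=hλ:
  y_{n+1} = y_n + z·[13/15·y_n + 2/15·y_{n+1}] ⇒ (1 − 2/15z)y_{n+1} = (1 + 13/15z)y_n
  Hence R(z) = (1 + 13/15z)/(1 − 2/15z).

Boundary: |R(x)|=1, x<0.
x=-0.58: |R|=0.4616
R=−1: 1+13/15x = −1+2/15x ⇒ -11/15x=2 ⇒ x=2/(-11/15)=-2.7273
Confirm numerically:
  x=-2.532: |R|=0.89294 <1
  x=-2.251: |R|=0.73136 <1
  x=-1.670: |R|=0.36587 <1
  x=-1.234: |R|=0.05965 <1
  x=-3.145: |R|=1.21583 >1
  x=-3.094: |R|=1.19039 >1
  x=-2.953: |R|=1.11877 >1
Interval (-2.7273, 0).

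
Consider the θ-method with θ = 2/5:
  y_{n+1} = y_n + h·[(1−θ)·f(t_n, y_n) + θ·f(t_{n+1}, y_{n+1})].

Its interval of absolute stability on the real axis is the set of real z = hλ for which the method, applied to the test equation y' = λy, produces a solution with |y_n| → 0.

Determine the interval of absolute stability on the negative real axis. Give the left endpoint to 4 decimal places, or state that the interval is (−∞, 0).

(-10.0000, 0).

With y'=λy (z=hλ):
  y_{n+1} = y_n + z·[3/5·y_n + 2/5·y_{n+1}] ⇒ (1 − 2/5z)y_{n+1} = (1 + 3/5z)y_n
  ⇒ R(z) = (1 + 3/5z)/(1 − 2/5z).

Find x<0 with |R(x)|<1.
x=-0.62: |R|=0.5032
R=−1: 1+3/5x = −1+2/5x ⇒ -1/5x=2 ⇒ x=2/(-1/5)=-10.0000
Confirm numerically:
  x=-7.044: |R|=0.84514 <1
  x=-6.755: |R|=0.82469 <1
  x=-6.437: |R|=0.80066 <1
  x=-6.202: |R|=0.78177 <1
  x=-10.465: |R|=1.01793 >1
  x=-10.177: |R|=1.00698 >1
  x=-10.154: |R|=1.00609 >1
Stable set (-10.0000, 0).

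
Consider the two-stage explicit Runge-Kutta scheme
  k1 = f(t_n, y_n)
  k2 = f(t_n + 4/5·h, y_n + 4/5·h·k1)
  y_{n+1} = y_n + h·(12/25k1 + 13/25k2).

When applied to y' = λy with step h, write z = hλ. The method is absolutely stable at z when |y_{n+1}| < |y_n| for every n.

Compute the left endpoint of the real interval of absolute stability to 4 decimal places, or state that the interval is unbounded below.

Test eqn y'=λy, z=hλ:
  k1=λy_n ⇒ h·k1=z·y_n;  k2=λ(1+4/5z)y_n ⇒ h·k2=z(1+4/5z)y_n
  y_{n+1}/y_n = 1 + 12/25z + 13/25z(1+4/5z) = 1 + z + 52/125z²
  R(z) = 1 + z + 52/125z².

Solve |R(x)|<1 on ℝ⁻.
x=-1.58: |R|=0.4585
R=1: x+52/125x²=0 ⇒ x=−125/52=-2.4038; min R=1−1/(4·52/125)=0.3990>−1
Confirm numerically:
  x=-2.172: |R|=0.79051 <1
  x=-1.770: |R|=0.53329 <1
  x=-1.722: |R|=0.51156 <1
  x=-1.678: |R|=0.49332 <1
  x=-2.499: |R|=1.09892 >1
  x=-2.452: |R|=1.04912 >1
Interval (-2.4038, 0).

z* = -2.4038.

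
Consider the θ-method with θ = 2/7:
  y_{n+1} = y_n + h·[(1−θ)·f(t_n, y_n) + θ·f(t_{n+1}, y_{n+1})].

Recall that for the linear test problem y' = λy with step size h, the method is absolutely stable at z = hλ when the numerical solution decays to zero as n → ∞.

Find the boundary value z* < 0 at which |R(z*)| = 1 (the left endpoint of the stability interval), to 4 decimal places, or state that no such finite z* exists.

With y'=λy (z=hλ):
  y_{n+1} = y_n + z·[5/7·y_n + 2/7·y_{n+1}] ⇒ (1 − 2/7z)y_{n+1} = (1 + 5/7z)y_n
  Hence R(z) = (1 + 5/7z)/(1 − 2/7z).

Boundary: |R(x)|=1, x<0.
x=-1.78: |R|=0.1799
R=−1: 1+5/7x = −1+2/7x ⇒ -3/7x=2 ⇒ x=2/(-3/7)=-4.6667
Confirm numerically:
  x=-2.955: |R|=0.60225 <1
  x=-2.893: |R|=0.58384 <1
  x=-2.553: |R|=0.47621 <1
  x=-4.779: |R|=1.02035 >1
  x=-4.716: |R|=1.00901 >1
Interval (-4.6667, 0).

z* = -4.6667.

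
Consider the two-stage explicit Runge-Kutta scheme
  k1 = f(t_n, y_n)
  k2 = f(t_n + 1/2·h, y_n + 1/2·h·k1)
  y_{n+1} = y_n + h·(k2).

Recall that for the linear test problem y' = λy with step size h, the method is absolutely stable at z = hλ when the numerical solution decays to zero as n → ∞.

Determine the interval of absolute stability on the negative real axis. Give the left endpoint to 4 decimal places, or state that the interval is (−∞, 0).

z∈(-2.0000,0).

Set f=λy, z=hλ:
  k1=λy_n ⇒ h·k1=z·y_n;  k2=λ(1+1/2z)y_n ⇒ h·k2=z(1+1/2z)y_n
  y_{n+1}/y_n = 1 + z(1+1/2z) = 1 + z + 1/2z²
  Hence R(z) = 1 + z + 1/2z².

Boundary: |R(x)|=1, x<0.
x=-1.01: |R|=0.5000
R=1: x+1/2x²=0 ⇒ x=−2=-2.0000; min R=1−1/(4·1/2)=0.5000>−1
Confirm numerically:
  x=-1.918: |R|=0.92136 <1
  x=-1.598: |R|=0.67880 <1
  x=-0.954: |R|=0.50106 <1
  x=-0.886: |R|=0.50650 <1
  x=-2.299: |R|=1.34370 >1
  x=-2.270: |R|=1.30645 >1
  x=-2.096: |R|=1.10061 >1
Interval (-2.0000, 0).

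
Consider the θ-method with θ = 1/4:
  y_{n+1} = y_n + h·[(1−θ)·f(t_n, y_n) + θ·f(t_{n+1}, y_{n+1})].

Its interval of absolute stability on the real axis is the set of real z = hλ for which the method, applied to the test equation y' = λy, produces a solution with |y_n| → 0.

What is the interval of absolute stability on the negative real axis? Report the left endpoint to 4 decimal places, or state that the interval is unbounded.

Set f=λy, z=hλ:
  y_{n+1} = y_n + z·[3/4·y_n + 1/4·y_{n+1}] ⇒ (1 − 1/4z)y_{n+1} = (1 + 3/4z)y_n
  R(z) = (1 + 3/4z)/(1 − 1/4z).

Find x<0 with |R(x)|<1.
x=-1.18: |R|=0.0888
R=−1: 1+3/4x = −1+1/4x ⇒ -1/2x=2 ⇒ x=2/(-1/2)=-4.0000
Confirm numerically:
  x=-3.307: |R|=0.81032 <1
  x=-2.579: |R|=0.56802 <1
  x=-2.045: |R|=0.35318 <1
  x=-1.769: |R|=0.22656 <1
  x=-4.472: |R|=1.11143 >1
  x=-4.213: |R|=1.05187 >1
Interval (-4.0000, 0).

(-4.0000, 0).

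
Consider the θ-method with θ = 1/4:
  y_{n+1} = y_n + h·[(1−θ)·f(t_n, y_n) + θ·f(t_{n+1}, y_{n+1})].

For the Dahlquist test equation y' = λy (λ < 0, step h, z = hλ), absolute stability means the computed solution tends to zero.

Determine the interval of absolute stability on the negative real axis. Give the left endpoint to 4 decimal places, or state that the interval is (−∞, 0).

On y'=λy, z=hλ:
  y_{n+1} = y_n + z·[3/4·y_n + 1/4·y_{n+1}] ⇒ (1 − 1/4z)y_{n+1} = (1 + 3/4z)y_n
  so R(z) = (1 + 3/4z)/(1 − 1/4z).

Find x<0 with |R(x)|<1.
x=-0.4: |R|=0.6364
R=−1: 1+3/4x = −1+1/4x ⇒ -1/2x=2 ⇒ x=2/(-1/2)=-4.0000
Confirm numerically:
  x=-3.321: |R|=0.81451 <1
  x=-3.031: |R|=0.72436 <1
  x=-2.524: |R|=0.54752 <1
  x=-4.487: |R|=1.11476 >1
  x=-4.199: |R|=1.04854 >1
Interval (-4.0000, 0).

(-4.0000, 0).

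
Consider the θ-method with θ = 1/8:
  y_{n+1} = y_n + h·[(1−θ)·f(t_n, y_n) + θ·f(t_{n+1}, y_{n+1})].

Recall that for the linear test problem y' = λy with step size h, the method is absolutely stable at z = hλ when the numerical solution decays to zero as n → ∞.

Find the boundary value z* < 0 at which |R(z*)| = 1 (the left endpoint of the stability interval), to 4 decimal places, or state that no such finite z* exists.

Set f=λy, z=hλ:
  y_{n+1} = y_n + z·[7/8·y_n + 1/8·y_{n+1}] ⇒ (1 − 1/8z)y_{n+1} = (1 + 7/8z)y_n
  so R(z) = (1 + 7/8z)/(1 − 1/8z).

Find x<0 with |R(x)|<1.
x=-1.56: |R|=0.3054
R=−1: 1+7/8x = −1+1/8x ⇒ -3/4x=2 ⇒ x=2/(-3/4)=-2.6667
Confirm numerically:
  x=-2.362: |R|=0.82359 <1
  x=-2.056: |R|=0.63564 <1
  x=-1.673: |R|=0.38365 <1
  x=-1.278: |R|=0.10196 <1
  x=-3.074: |R|=1.22070 >1
  x=-2.962: |R|=1.16165 >1
  x=-2.782: |R|=1.06418 >1
So |R|<1 on (-2.6667, 0).

z* = -2.6667.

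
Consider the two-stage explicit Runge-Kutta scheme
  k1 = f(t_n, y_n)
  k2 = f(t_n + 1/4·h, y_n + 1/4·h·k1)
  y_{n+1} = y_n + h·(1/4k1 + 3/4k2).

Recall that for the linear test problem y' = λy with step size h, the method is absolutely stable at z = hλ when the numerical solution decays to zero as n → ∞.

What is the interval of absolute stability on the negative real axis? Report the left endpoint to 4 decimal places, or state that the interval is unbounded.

(-5.3333, 0).

Set f=λy, z=hλ:
  k1=λy_n ⇒ h·k1=z·y_n;  k2=λ(1+1/4z)y_n ⇒ h·k2=z(1+1/4z)y_n
  y_{n+1}/y_n = 1 + 1/4z + 3/4z(1+1/4z) = 1 + z + 3/16z²
  Hence R(z) = 1 + z + 3/16z².

Need |R(x)|<1, x<0.
x=-1.24: |R|=0.0483
R=1: x+3/16x²=0 ⇒ x=−16/3=-5.3333; min R=1−1/(4·3/16)=-0.3333>−1
Confirm numerically:
  x=-5.044: |R|=0.72636 <1
  x=-4.448: |R|=0.26163 <1
  x=-4.209: |R|=0.11269 <1
  x=-3.425: |R|=0.22551 <1
  x=-5.605: |R|=1.28550 >1
  x=-5.513: |R|=1.18572 >1
So |R|<1 on (-5.3333, 0).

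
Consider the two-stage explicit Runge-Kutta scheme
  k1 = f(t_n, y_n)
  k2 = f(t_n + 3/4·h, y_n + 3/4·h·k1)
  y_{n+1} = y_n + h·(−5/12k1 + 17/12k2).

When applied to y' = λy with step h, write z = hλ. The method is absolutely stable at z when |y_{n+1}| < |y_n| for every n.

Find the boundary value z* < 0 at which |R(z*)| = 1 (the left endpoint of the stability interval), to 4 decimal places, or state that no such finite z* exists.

left endpoint -0.9412.

Set f=λy, z=hλ:
  k1=λy_n ⇒ h·k1=z·y_n;  k2=λ(1+3/4z)y_n ⇒ h·k2=z(1+3/4z)y_n
  y_{n+1}/y_n = 1 − 5/12z + 17/12z(1+3/4z) = 1 + z + 17/16z²
  ⇒ R(z) = 1 + z + 17/16z².

Need |R(x)|<1, x<0.
x=-1.6: |R|=2.1200
R=1: x+17/16x²=0 ⇒ x=−16/17=-0.9412; min R=1−1/(4·17/16)=0.7647>−1
Confirm numerically:
  x=-0.904: |R|=0.96429 <1
  x=-0.528: |R|=0.76821 <1
  x=-0.409: |R|=0.76874 <1
  x=-1.223: |R|=1.36621 >1
  x=-1.161: |R|=1.27117 >1
  x=-0.972: |R|=1.03183 >1
So |R|<1 on (-0.9412, 0).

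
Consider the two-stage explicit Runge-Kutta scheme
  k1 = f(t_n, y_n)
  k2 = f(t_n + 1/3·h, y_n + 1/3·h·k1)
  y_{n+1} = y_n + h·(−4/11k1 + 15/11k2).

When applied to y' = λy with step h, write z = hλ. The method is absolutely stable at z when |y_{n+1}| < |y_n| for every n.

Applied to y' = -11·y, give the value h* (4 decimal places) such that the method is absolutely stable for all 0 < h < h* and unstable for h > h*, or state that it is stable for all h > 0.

(-2.2000,0); λ=-11 ⇒ h* = (11/5)/11 = 0.2000.

On y'=λy, z=hλ:
  k1=λy_n ⇒ h·k1=z·y_n;  k2=λ(1+1/3z)y_n ⇒ h·k2=z(1+1/3z)y_n
  y_{n+1}/y_n = 1 − 4/11z + 15/11z(1+1/3z) = 1 + z + 5/11z²
  so R(z) = 1 + z + 5/11z².

Boundary: |R(x)|=1, x<0.
x=-0.97: |R|=0.4577
R=1: x+5/11x²=0 ⇒ x=−11/5=-2.2000; min R=1−1/(4·5/11)=0.4500>−1
Confirm numerically:
  x=-1.925: |R|=0.75938 <1
  x=-1.595: |R|=0.56137 <1
  x=-1.205: |R|=0.45501 <1
  x=-2.703: |R|=1.61800 >1
  x=-2.614: |R|=1.49191 >1
  x=-2.567: |R|=1.42822 >1
So |R|<1 on (-2.2000, 0).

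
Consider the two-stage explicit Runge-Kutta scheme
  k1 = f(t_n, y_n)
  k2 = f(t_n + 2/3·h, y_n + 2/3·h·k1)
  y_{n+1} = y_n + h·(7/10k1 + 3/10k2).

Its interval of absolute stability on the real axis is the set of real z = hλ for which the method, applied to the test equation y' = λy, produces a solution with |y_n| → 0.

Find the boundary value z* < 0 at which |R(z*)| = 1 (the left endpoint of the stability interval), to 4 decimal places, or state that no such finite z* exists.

left endpoint -5.0000.

On y'=λy, z=hλ:
  k1=λy_n ⇒ h·k1=z·y_n;  k2=λ(1+2/3z)y_n ⇒ h·k2=z(1+2/3z)y_n
  y_{n+1}/y_n = 1 + 7/10z + 3/10z(1+2/3z) = 1 + z + 1/5z²
  Hence R(z) = 1 + z + 1/5z².

Boundary: |R(x)|=1, x<0.
x=-1.44: |R|=0.0253
R=1: x+1/5x²=0 ⇒ x=−5=-5.0000; min R=1−1/(4·1/5)=-0.2500>−1
Confirm numerically:
  x=-4.728: |R|=0.74280 <1
  x=-3.835: |R|=0.10645 <1
  x=-3.485: |R|=0.05595 <1
  x=-2.823: |R|=0.22913 <1
  x=-5.387: |R|=1.41695 >1
  x=-5.276: |R|=1.29124 >1
  x=-5.025: |R|=1.02513 >1
Stable set (-5.0000, 0).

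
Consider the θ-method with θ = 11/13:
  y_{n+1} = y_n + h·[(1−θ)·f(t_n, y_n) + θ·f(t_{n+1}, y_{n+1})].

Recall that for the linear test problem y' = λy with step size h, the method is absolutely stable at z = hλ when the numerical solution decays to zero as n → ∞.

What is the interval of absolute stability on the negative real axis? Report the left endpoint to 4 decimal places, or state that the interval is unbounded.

unbounded; (−∞, 0).

With y'=λy (z=hλ):
  y_{n+1} = y_n + z·[2/13·y_n + 11/13·y_{n+1}] ⇒ (1 − 11/13z)y_{n+1} = (1 + 2/13z)y_n
  Hence R(z) = (1 + 2/13z)/(1 − 11/13z).

Find x<0 with |R(x)|<1.
x=-0.72: |R|=0.5526
x=-2: |R|=0.2571
x=-10: |R|=0.0569
x=-100: |R|=0.1680
θ=11/13≥1/2 ⇒ |1+2/13x|<|1−11/13x| ∀x<0 ⇒ interval (−∞,0).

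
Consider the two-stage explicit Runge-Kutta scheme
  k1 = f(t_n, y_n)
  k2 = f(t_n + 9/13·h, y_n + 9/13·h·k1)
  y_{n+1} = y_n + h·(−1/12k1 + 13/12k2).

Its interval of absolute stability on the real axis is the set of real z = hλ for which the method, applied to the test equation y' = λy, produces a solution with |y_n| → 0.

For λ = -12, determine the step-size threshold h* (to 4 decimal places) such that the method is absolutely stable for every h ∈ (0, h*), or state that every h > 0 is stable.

(-1.3333,0); λ=-12 ⇒ h* = (4/3)/12 = 0.1111.

Test eqn y'=λy, z=hλ:
  k1=λy_n ⇒ h·k1=z·y_n;  k2=λ(1+9/13z)y_n ⇒ h·k2=z(1+9/13z)y_n
  y_{n+1}/y_n = 1 − 1/12z + 13/12z(1+9/13z) = 1 + z + 3/4z²
  R(z) = 1 + z + 3/4z².

Find x<0 with |R(x)|<1.
x=-1.47: |R|=1.1507
R=1: x+3/4x²=0 ⇒ x=−4/3=-1.3333; min R=1−1/(4·3/4)=0.6667>−1
Confirm numerically:
  x=-1.143: |R|=0.83684 <1
  x=-1.020: |R|=0.76030 <1
  x=-0.994: |R|=0.74703 <1
  x=-0.881: |R|=0.70112 <1
  x=-1.897: |R|=1.80196 >1
  x=-1.894: |R|=1.79643 >1
  x=-1.758: |R|=1.55992 >1
Stable set (-1.3333, 0).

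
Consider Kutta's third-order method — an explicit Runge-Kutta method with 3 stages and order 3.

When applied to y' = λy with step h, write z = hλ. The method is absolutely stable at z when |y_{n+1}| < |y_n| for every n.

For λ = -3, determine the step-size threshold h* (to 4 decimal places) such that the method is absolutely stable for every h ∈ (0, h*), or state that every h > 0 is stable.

On y'=λy, z=hλ:
  order 3, 3-stage ⇒ R(z)=1+z+z^2/2+z^3/6
  (e.g. R(-1.64)=-0.03036, |R|=0.03036)

Need |R(x)|<1, x<0.
x=-1.64: |R|=0.0304
|R(-1.63)|=0.0233 |R(-0.93)|=0.3684 |R(-0.75)|=0.4609
Bisect:
  x_lo=-3.3430 |R|=2.9818  x_hi=-0.2344 |R|=0.7909
  mid=-1.78869 |R|=0.14277 →hi
  mid=-2.56583 |R|=1.08943 →lo
  mid=-2.17726 |R|=0.52723 →hi
  mid=-2.37154 |R|=0.78244 →hi
  mid=-2.46868 |R|=0.92901 →hi
  mid=-2.51725 |R|=1.00743 →lo
  mid=-2.49297 |R|=0.96778 →hi
  mid=-2.50511 |R|=0.98749 →hi
  ...
  [-2.51289,-2.51270] ⇒ x*=-2.5127
So |R|<1 on (-2.5127, 0).

(-2.5127,0); λ=-3 ⇒ h* = 0.8376.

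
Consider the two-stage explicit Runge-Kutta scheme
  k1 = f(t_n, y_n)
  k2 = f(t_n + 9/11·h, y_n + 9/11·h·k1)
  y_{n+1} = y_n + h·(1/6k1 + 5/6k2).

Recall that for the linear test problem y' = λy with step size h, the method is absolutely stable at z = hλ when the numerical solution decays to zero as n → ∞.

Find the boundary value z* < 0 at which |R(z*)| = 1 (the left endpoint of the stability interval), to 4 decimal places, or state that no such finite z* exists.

left endpoint -1.4667.

On y'=λy, z=hλ:
  k1=λy_n ⇒ h·k1=z·y_n;  k2=λ(1+9/11z)y_n ⇒ h·k2=z(1+9/11z)y_n
  y_{n+1}/y_n = 1 + 1/6z + 5/6z(1+9/11z) = 1 + z + 15/22z²
  R(z) = 1 + z + 15/22z².

Solve |R(x)|<1 on ℝ⁻.
x=-1.45: |R|=0.9835
R=1: x+15/22x²=0 ⇒ x=−22/15=-1.4667; min R=1−1/(4·15/22)=0.6333>−1
Confirm numerically:
  x=-1.231: |R|=0.80220 <1
  x=-1.115: |R|=0.73265 <1
  x=-0.785: |R|=0.63515 <1
  x=-1.888: |R|=1.54237 >1
  x=-1.858: |R|=1.49575 >1
  x=-1.714: |R|=1.28904 >1
Stable set (-1.4667, 0).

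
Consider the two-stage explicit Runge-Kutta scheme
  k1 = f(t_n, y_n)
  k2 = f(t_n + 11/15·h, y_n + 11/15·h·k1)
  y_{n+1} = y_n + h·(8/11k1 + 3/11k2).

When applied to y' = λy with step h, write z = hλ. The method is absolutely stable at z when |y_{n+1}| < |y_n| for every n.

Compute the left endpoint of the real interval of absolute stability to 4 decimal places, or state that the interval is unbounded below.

Test eqn y'=λy, z=hλ:
  k1=λy_n ⇒ h·k1=z·y_n;  k2=λ(1+11/15z)y_n ⇒ h·k2=z(1+11/15z)y_n
  y_{n+1}/y_n = 1 + 8/11z + 3/11z(1+11/15z) = 1 + z + 1/5z²
  Hence R(z) = 1 + z + 1/5z².

Solve |R(x)|<1 on ℝ⁻.
x=-0.61: |R|=0.4644
R=1: x+1/5x²=0 ⇒ x=−5=-5.0000; min R=1−1/(4·1/5)=-0.2500>−1
Confirm numerically:
  x=-4.468: |R|=0.52460 <1
  x=-3.617: |R|=0.00046 <1
  x=-2.828: |R|=0.22848 <1
  x=-2.298: |R|=0.24184 <1
  x=-5.514: |R|=1.56684 >1
  x=-5.429: |R|=1.46581 >1
  x=-5.240: |R|=1.25152 >1
Stable set (-5.0000, 0).

z* = -5.0000.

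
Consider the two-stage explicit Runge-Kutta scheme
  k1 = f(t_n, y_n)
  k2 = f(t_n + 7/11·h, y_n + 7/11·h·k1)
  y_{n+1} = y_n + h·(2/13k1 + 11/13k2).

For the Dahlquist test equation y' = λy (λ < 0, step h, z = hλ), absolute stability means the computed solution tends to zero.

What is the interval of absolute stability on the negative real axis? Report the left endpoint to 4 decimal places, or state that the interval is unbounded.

On y'=λy, z=hλ:
  k1=λy_n ⇒ h·k1=z·y_n;  k2=λ(1+7/11z)y_n ⇒ h·k2=z(1+7/11z)y_n
  y_{n+1}/y_n = 1 + 2/13z + 11/13z(1+7/11z) = 1 + z + 7/13z²
  Hence R(z) = 1 + z + 7/13z².

Boundary: |R(x)|=1, x<0.
x=-0.31: |R|=0.7417
R=1: x+7/13x²=0 ⇒ x=−13/7=-1.8571; min R=1−1/(4·7/13)=0.5357>−1
Confirm numerically:
  x=-1.830: |R|=0.97325 <1
  x=-1.486: |R|=0.70303 <1
  x=-1.479: |R|=0.69885 <1
  x=-2.155: |R|=1.34563 >1
  x=-1.978: |R|=1.12872 >1
  x=-1.914: |R|=1.05860 >1
Stable set (-1.8571, 0).

(-1.8571, 0).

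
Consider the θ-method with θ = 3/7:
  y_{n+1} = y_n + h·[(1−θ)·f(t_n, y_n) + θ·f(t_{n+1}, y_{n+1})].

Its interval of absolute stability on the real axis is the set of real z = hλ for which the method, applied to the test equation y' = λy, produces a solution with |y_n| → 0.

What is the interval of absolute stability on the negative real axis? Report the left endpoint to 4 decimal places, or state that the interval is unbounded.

Set f=λy, z=hλ:
  y_{n+1} = y_n + z·[4/7·y_n + 3/7·y_{n+1}] ⇒ (1 − 3/7z)y_{n+1} = (1 + 4/7z)y_n
  R(z) = (1 + 4/7z)/(1 − 3/7z).

Find x<0 with |R(x)|<1.
x=-0.55: |R|=0.5549
R=−1: 1+4/7x = −1+3/7x ⇒ -1/7x=2 ⇒ x=2/(-1/7)=-14.0000
Confirm numerically:
  x=-9.934: |R|=0.88952 <1
  x=-8.911: |R|=0.84914 <1
  x=-8.598: |R|=0.83527 <1
  x=-6.498: |R|=0.71684 <1
  x=-14.341: |R|=1.00682 >1
  x=-14.116: |R|=1.00235 >1
  x=-14.065: |R|=1.00132 >1
Interval (-14.0000, 0).

(-14.0000, 0).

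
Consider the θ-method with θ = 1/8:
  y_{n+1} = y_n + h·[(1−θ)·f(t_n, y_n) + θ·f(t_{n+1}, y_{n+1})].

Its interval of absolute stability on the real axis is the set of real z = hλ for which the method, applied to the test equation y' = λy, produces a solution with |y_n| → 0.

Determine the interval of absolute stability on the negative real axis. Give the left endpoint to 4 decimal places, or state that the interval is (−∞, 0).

(-2.6667, 0).

Set f=λy, z=hλ:
  y_{n+1} = y_n + z·[7/8·y_n + 1/8·y_{n+1}] ⇒ (1 − 1/8z)y_{n+1} = (1 + 7/8z)y_n
  so R(z) = (1 + 7/8z)/(1 − 1/8z).

Boundary: |R(x)|=1, x<0.
x=-1.28: |R|=0.1034
R=−1: 1+7/8x = −1+1/8x ⇒ -3/4x=2 ⇒ x=2/(-3/4)=-2.6667
Confirm numerically:
  x=-2.555: |R|=0.93652 <1
  x=-2.078: |R|=0.64953 <1
  x=-1.214: |R|=0.05405 <1
  x=-3.009: |R|=1.18657 >1
  x=-2.838: |R|=1.09485 >1
  x=-2.721: |R|=1.03041 >1
Interval (-2.6667, 0).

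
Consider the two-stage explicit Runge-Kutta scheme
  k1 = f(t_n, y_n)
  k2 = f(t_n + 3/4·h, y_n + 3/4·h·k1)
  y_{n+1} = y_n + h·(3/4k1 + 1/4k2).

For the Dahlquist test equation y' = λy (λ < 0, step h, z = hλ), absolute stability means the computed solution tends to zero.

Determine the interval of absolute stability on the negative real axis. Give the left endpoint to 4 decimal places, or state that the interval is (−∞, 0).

With y'=λy (z=hλ):
  k1=λy_n ⇒ h·k1=z·y_n;  k2=λ(1+3/4z)y_n ⇒ h·k2=z(1+3/4z)y_n
  y_{n+1}/y_n = 1 + 3/4z + 1/4z(1+3/4z) = 1 + z + 3/16z²
  R(z) = 1 + z + 3/16z².

Find x<0 with |R(x)|<1.
x=-0.76: |R|=0.3483
R=1: x+3/16x²=0 ⇒ x=−16/3=-5.3333; min R=1−1/(4·3/16)=-0.3333>−1
Confirm numerically:
  x=-4.514: |R|=0.30654 <1
  x=-3.709: |R|=0.12962 <1
  x=-2.831: |R|=0.32827 <1
  x=-5.707: |R|=1.39985 >1
  x=-5.696: |R|=1.38733 >1
So |R|<1 on (-5.3333, 0).

z∈(-5.3333,0).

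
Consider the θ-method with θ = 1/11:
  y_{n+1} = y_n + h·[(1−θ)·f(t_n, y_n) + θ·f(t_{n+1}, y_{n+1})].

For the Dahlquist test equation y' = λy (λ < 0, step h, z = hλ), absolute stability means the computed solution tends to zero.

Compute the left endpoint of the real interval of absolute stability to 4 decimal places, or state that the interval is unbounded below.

With y'=λy (z=hλ):
  y_{n+1} = y_n + z·[10/11·y_n + 1/11·y_{n+1}] ⇒ (1 − 1/11z)y_{n+1} = (1 + 10/11z)y_n
  R(z) = (1 + 10/11z)/(1 − 1/11z).

Solve |R(x)|<1 on ℝ⁻.
x=-0.95: |R|=0.1255
R=−1: 1+10/11x = −1+1/11x ⇒ -9/11x=2 ⇒ x=2/(-9/11)=-2.4444
Confirm numerically:
  x=-1.887: |R|=0.61069 <1
  x=-1.872: |R|=0.59975 <1
  x=-1.457: |R|=0.28659 <1
  x=-3.004: |R|=1.35961 >1
  x=-2.933: |R|=1.31558 >1
  x=-2.772: |R|=1.21406 >1
So |R|<1 on (-2.4444, 0).

left endpoint -2.4444.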